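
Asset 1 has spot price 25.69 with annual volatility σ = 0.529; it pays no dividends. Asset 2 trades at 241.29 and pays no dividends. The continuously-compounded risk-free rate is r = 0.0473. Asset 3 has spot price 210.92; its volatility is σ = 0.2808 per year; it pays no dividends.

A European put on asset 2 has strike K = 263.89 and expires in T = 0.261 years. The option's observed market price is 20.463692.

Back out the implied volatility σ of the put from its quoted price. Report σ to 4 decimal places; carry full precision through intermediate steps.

At σ = 0.1335 the Black–Scholes value reproduces the quote:
σ√T = 0.1335·√0.261 = 0.068203
d₁ = (ln(S/K) + (r+σ²/2)T) / (σ√T) = (ln(241.29/263.89) + (0.0473+0.1335²/2)·0.261) / 0.068203 = (-0.089533 + 0.014671) / 0.068203 = -1.097636
d₂ = d₁ − σ√T = -1.097636 − 0.068203 = -1.165838
e^{−rT} = 0.987731
N(−d₁) = 0.863818,  N(−d₂) = 0.878160
V = K·e^{−rT}·N(−d₂) − S·N(−d₁) = 228.894391 − 208.430699 = 20.463692 (equal to the quote); since ∂V/∂σ > 0 for all σ, the implied volatility is unique

sigma = 0.1335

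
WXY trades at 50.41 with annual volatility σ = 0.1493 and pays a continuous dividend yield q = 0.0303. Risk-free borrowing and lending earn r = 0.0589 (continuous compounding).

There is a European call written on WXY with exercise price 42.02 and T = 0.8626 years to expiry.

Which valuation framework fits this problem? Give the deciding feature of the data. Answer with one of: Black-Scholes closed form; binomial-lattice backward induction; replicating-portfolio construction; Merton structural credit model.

Key observation: everything needed for the exact continuous-time valuation of the European call on WXY (strike 42.02) is given, and no feature rules the closed form out.

framework: Black-Scholes closed form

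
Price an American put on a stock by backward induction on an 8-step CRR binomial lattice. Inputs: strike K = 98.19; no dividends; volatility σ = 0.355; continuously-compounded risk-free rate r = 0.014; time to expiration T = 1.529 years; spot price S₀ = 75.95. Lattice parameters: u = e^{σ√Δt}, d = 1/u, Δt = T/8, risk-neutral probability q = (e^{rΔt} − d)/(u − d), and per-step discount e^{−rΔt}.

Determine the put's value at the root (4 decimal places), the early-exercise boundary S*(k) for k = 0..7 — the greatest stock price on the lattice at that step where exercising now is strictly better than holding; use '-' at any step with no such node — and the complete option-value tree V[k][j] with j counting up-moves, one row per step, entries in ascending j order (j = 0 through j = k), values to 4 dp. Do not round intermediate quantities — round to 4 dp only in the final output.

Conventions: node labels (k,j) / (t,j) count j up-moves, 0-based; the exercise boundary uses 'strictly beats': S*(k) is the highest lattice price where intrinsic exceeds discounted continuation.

Δt=0.19112, u=1.16789, d=0.85625, q=0.46988, disc=e^(-rΔt)=0.99733
k=8 terminal: V=max(K-S,0) → 76.2461 68.2593 57.3655 42.5068 22.2400 0.0000 0.0000 0.0000 0.0000
k=7: j=0 S=25.6280 intr=72.5620 cont=72.2996 V=72.5620[EX]; j=1 S=34.9558 intr=63.2342 cont=62.9719 V=63.2342[EX]; j=2 S=47.6785 intr=50.5115 cont=50.2491 V=50.5115[EX]; j=3 S=65.0318 intr=33.1582 cont=32.8958 V=33.1582[EX]; j=4 S=88.7012 intr=9.4888 cont=11.7585 V=11.7585[hold]; j=5 S=120.9854 intr=0.0000 cont=0.0000 V=0.0000[hold]; j=6 S=165.0201 intr=0.0000 cont=0.0000 V=0.0000[hold]; j=7 S=225.0818 intr=0.0000 cont=0.0000 V=0.0000[hold]  S*(7)=65.0318
k=6: j=0 S=29.9307 intr=68.2593 cont=67.9969 V=68.2593[EX]; j=1 S=40.8245 intr=57.3655 cont=57.1031 V=57.3655[EX]; j=2 S=55.6832 intr=42.5068 cont=42.2444 V=42.5068[EX]; j=3 S=75.9500 intr=22.2400 cont=23.0412 V=23.0412[hold]; j=4 S=103.5932 intr=0.0000 cont=6.2168 V=6.2168[hold]; j=5 S=141.2976 intr=0.0000 cont=0.0000 V=0.0000[hold]; j=6 S=192.7252 intr=0.0000 cont=0.0000 V=0.0000[hold]  S*(6)=55.6832
k=5: j=0 S=34.9558 intr=63.2342 cont=62.9719 V=63.2342[EX]; j=1 S=47.6785 intr=50.5115 cont=50.2491 V=50.5115[EX]; j=2 S=65.0318 intr=33.1582 cont=33.2713 V=33.2713[hold]; j=3 S=88.7012 intr=9.4888 cont=15.0954 V=15.0954[hold]; j=4 S=120.9854 intr=0.0000 cont=3.2869 V=3.2869[hold]; j=5 S=165.0201 intr=0.0000 cont=0.0000 V=0.0000[hold]  S*(5)=47.6785
k=4: j=0 S=40.8245 intr=57.3655 cont=57.1031 V=57.3655[EX]; j=1 S=55.6832 intr=42.5068 cont=42.2974 V=42.5068[EX]; j=2 S=75.9500 intr=22.2400 cont=24.6648 V=24.6648[hold]; j=3 S=103.5932 intr=0.0000 cont=9.5213 V=9.5213[hold]; j=4 S=141.2976 intr=0.0000 cont=1.7378 V=1.7378[hold]  S*(4)=55.6832
k=3: j=0 S=47.6785 intr=50.5115 cont=50.2491 V=50.5115[EX]; j=1 S=65.0318 intr=33.1582 cont=34.0321 V=34.0321[hold]; j=2 S=88.7012 intr=9.4888 cont=17.5024 V=17.5024[hold]; j=3 S=120.9854 intr=0.0000 cont=5.8484 V=5.8484[hold]  S*(3)=47.6785
k=2: j=0 S=55.6832 intr=42.5068 cont=42.6540 V=42.6540[hold]; j=1 S=75.9500 intr=22.2400 cont=26.1950 V=26.1950[hold]; j=2 S=103.5932 intr=0.0000 cont=11.9943 V=11.9943[hold]  S*(2)=-
k=1: j=0 S=65.0318 intr=33.1582 cont=34.8270 V=34.8270[hold]; j=1 S=88.7012 intr=9.4888 cont=19.4703 V=19.4703[hold]  S*(1)=-
k=0: j=0 S=75.9500 intr=22.2400 cont=27.5375 V=27.5375[hold]  S*(0)=-

price = 27.5375
boundary = - - - 47.6785 55.6832 47.6785 55.6832 65.0318
tree:
27.5375
34.8270 19.4703
42.6540 26.1950 11.9943
50.5115 34.0321 17.5024 5.8484
57.3655 42.5068 24.6648 9.5213 1.7378
63.2342 50.5115 33.2713 15.0954 3.2869 0.0000
68.2593 57.3655 42.5068 23.0412 6.2168 0.0000 0.0000
72.5620 63.2342 50.5115 33.1582 11.7585 0.0000 0.0000 0.0000
76.2461 68.2593 57.3655 42.5068 22.2400 0.0000 0.0000 0.0000 0.0000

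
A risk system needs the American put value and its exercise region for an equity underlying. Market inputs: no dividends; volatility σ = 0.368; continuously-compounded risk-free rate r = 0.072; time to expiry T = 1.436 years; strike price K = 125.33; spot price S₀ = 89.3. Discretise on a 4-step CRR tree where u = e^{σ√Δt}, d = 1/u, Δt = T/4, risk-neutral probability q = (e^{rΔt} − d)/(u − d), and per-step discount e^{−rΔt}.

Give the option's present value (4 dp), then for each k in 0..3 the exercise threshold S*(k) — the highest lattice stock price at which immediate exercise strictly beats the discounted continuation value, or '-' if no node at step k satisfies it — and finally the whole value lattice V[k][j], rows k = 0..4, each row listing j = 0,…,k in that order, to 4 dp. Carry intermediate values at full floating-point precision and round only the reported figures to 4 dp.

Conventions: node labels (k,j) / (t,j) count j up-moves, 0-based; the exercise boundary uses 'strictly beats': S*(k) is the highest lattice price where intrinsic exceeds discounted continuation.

Δt=0.35900, u=1.24669, d=0.80212, q=0.50400, disc=e^(-rΔt)=0.97448
k=4 terminal: V=max(K-S,0) → 88.3629 67.8742 36.0300 0.0000 0.0000
k=3: j=0 S=46.0866 intr=79.2434 cont=76.0454 V=79.2434[EX]; j=1 S=71.6296 intr=53.7004 cont=50.5024 V=53.7004[EX]; j=2 S=111.3295 intr=14.0005 cont=17.4149 V=17.4149[hold]; j=3 S=173.0327 intr=0.0000 cont=0.0000 V=0.0000[hold]  S*(3)=71.6296
k=2: j=0 S=57.4558 intr=67.8742 cont=64.6762 V=67.8742[EX]; j=1 S=89.3000 intr=36.0300 cont=34.5089 V=36.0300[EX]; j=2 S=138.7936 intr=0.0000 cont=8.4174 V=8.4174[hold]  S*(2)=89.3000
k=1: j=0 S=71.6296 intr=53.7004 cont=50.5024 V=53.7004[EX]; j=1 S=111.3295 intr=14.0005 cont=21.5490 V=21.5490[hold]  S*(1)=71.6296
k=0: j=0 S=89.3000 intr=36.0300 cont=36.5394 V=36.5394[hold]  S*(0)=-

price = 36.5394
boundary = - 71.6296 89.3000 71.6296
tree:
36.5394
53.7004 21.5490
67.8742 36.0300 8.4174
79.2434 53.7004 17.4149 0.0000
88.3629 67.8742 36.0300 0.0000 0.0000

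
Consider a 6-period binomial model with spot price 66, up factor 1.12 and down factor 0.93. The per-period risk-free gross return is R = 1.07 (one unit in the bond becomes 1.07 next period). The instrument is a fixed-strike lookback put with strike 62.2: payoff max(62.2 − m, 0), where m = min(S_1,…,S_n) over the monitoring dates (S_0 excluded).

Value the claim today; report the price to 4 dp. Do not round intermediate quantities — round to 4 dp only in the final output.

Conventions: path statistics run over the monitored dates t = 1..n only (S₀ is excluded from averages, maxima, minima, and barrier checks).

price = 0.4812

Risk-neutral up-probability p* = (R−d)/(u−d) = (1.07−0.93)/(1.12−0.93) = 0.7368; the claim prices as the p*-weighted sum of path payoffs discounted by R^6.
Enumerate all 2^6 = 64 price paths (U = up ×1.12, D = down ×0.93); each path with k up-moves has probability p*^k·(1−p*)^(6−k).
DDDDDD: m=42.7014, payoff=19.4986, prob=0.000332
UDDDDD: m=51.4253, payoff=10.7747, prob=0.000930
DUDDDD: m=51.4253, payoff=10.7747, prob=0.000930
UUDDDD: m=61.9315, payoff=0.2685, prob=0.002604
DDUDDD: m=51.4253, payoff=10.7747, prob=0.000930
UDUDDD: m=61.9315, payoff=0.2685, prob=0.002604
DUUDDD: m=61.3800, payoff=0.8200, prob=0.002604
UUUDDD: m=73.9200, payoff=0.0000, prob=0.007291
DDDUDD: m=51.4253, payoff=10.7747, prob=0.000930
UDDUDD: m=61.9315, payoff=0.2685, prob=0.002604
DUDUDD: m=61.3800, payoff=0.8200, prob=0.002604
UUDUDD: m=73.9200, payoff=0.0000, prob=0.007291
DDUUDD: m=57.0834, payoff=5.1166, prob=0.002604
UDUUDD: m=68.7456, payoff=0.0000, prob=0.007291
DUUUDD: m=61.3800, payoff=0.8200, prob=0.007291
UUUUDD: m=73.9200, payoff=0.0000, prob=0.020414
DDDDUD: m=49.3714, payoff=12.8286, prob=0.000930
UDDDUD: m=59.4581, payoff=2.7419, prob=0.002604
DUDDUD: m=59.4581, payoff=2.7419, prob=0.002604
UUDDUD: m=71.6054, payoff=0.0000, prob=0.007291
DDUDUD: m=57.0834, payoff=5.1166, prob=0.002604
UDUDUD: m=68.7456, payoff=0.0000, prob=0.007291
DUUDUD: m=61.3800, payoff=0.8200, prob=0.007291
UUUDUD: m=73.9200, payoff=0.0000, prob=0.020414
DDDUUD: m=53.0876, payoff=9.1124, prob=0.002604
UDDUUD: m=63.9334, payoff=0.0000, prob=0.007291
DUDUUD: m=61.3800, payoff=0.8200, prob=0.007291
UUDUUD: m=73.9200, payoff=0.0000, prob=0.020414
DDUUUD: m=57.0834, payoff=5.1166, prob=0.007291
UDUUUD: m=68.7456, payoff=0.0000, prob=0.020414
DUUUUD: m=61.3800, payoff=0.8200, prob=0.020414
UUUUUD: m=73.9200, payoff=0.0000, prob=0.057160
DDDDDU: m=45.9154, payoff=16.2846, prob=0.000930
UDDDDU: m=55.2960, payoff=6.9040, prob=0.002604
DUDDDU: m=55.2960, payoff=6.9040, prob=0.002604
UUDDDU: m=66.5930, payoff=0.0000, prob=0.007291
DDUDDU: m=55.2960, payoff=6.9040, prob=0.002604
UDUDDU: m=66.5930, payoff=0.0000, prob=0.007291
DUUDDU: m=61.3800, payoff=0.8200, prob=0.007291
UUUDDU: m=73.9200, payoff=0.0000, prob=0.020414
DDDUDU: m=53.0876, payoff=9.1124, prob=0.002604
UDDUDU: m=63.9334, payoff=0.0000, prob=0.007291
DUDUDU: m=61.3800, payoff=0.8200, prob=0.007291
UUDUDU: m=73.9200, payoff=0.0000, prob=0.020414
DDUUDU: m=57.0834, payoff=5.1166, prob=0.007291
UDUUDU: m=68.7456, payoff=0.0000, prob=0.020414
DUUUDU: m=61.3800, payoff=0.8200, prob=0.020414
UUUUDU: m=73.9200, payoff=0.0000, prob=0.057160
DDDDUU: m=49.3714, payoff=12.8286, prob=0.002604
UDDDUU: m=59.4581, payoff=2.7419, prob=0.007291
DUDDUU: m=59.4581, payoff=2.7419, prob=0.007291
UUDDUU: m=71.6054, payoff=0.0000, prob=0.020414
DDUDUU: m=57.0834, payoff=5.1166, prob=0.007291
UDUDUU: m=68.7456, payoff=0.0000, prob=0.020414
DUUDUU: m=61.3800, payoff=0.8200, prob=0.020414
UUUDUU: m=73.9200, payoff=0.0000, prob=0.057160
DDDUUU: m=53.0876, payoff=9.1124, prob=0.007291
UDDUUU: m=63.9334, payoff=0.0000, prob=0.020414
DUDUUU: m=61.3800, payoff=0.8200, prob=0.020414
UUDUUU: m=73.9200, payoff=0.0000, prob=0.057160
DDUUUU: m=57.0834, payoff=5.1166, prob=0.020414
UDUUUU: m=68.7456, payoff=0.0000, prob=0.057160
DUUUUU: m=61.3800, payoff=0.8200, prob=0.057160
UUUUUU: m=73.9200, payoff=0.0000, prob=0.160047
Price = Σ prob·payoff / R^6 = 0.722212 / 1.500730 = 0.4812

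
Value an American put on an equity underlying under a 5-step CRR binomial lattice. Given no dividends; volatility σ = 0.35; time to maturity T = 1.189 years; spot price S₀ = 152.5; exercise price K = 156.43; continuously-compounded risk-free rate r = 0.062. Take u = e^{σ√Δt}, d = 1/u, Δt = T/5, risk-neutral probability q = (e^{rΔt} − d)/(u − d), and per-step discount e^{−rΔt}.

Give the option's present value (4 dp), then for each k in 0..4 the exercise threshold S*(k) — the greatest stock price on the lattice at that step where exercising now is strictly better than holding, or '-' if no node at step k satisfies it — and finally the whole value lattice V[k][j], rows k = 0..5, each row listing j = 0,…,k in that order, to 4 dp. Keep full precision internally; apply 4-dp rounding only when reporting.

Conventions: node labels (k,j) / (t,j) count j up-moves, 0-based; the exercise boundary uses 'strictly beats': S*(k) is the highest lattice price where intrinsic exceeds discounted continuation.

Δt=0.23780  u=1.18611  d=0.84309  q=0.50074  discount=0.98536
step 5 (expiry): payoffs max(K−S,0) = 91.4694 65.0401 27.8581 0.0000 0.0000 0.0000
step 4: (k=4,j=0): S=77.0503, K−S=79.3797, hold=77.0903 ⇒ V=79.3797 exercise | (k=4,j=1): S=108.3982, K−S=48.0318, hold=45.7424 ⇒ V=48.0318 exercise | (k=4,j=2): S=152.5000, K−S=3.9300, hold=13.7050 ⇒ V=13.7050 continue | (k=4,j=3): S=214.5446, K−S=0.0000, hold=0.0000 ⇒ V=0.0000 continue | (k=4,j=4): S=301.8321, K−S=0.0000, hold=0.0000 ⇒ V=0.0000 continue  boundary S*=108.3982
step 3: (k=3,j=0): S=91.3899, K−S=65.0401, hold=62.7507 ⇒ V=65.0401 exercise | (k=3,j=1): S=128.5719, K−S=27.8581, hold=30.3918 ⇒ V=30.3918 continue | (k=3,j=2): S=180.8813, K−S=0.0000, hold=6.7423 ⇒ V=6.7423 continue | (k=3,j=3): S=254.4729, K−S=0.0000, hold=0.0000 ⇒ V=0.0000 continue  boundary S*=91.3899
step 2: (k=2,j=0): S=108.3982, K−S=48.0318, hold=46.9925 ⇒ V=48.0318 exercise | (k=2,j=1): S=152.5000, K−S=3.9300, hold=18.2782 ⇒ V=18.2782 continue | (k=2,j=2): S=214.5446, K−S=0.0000, hold=3.3169 ⇒ V=3.3169 continue  boundary S*=108.3982
step 1: (k=1,j=0): S=128.5719, K−S=27.8581, hold=32.6482 ⇒ V=32.6482 continue | (k=1,j=1): S=180.8813, K−S=0.0000, hold=10.6287 ⇒ V=10.6287 continue  boundary S*=-
step 0: (k=0,j=0): S=152.5000, K−S=3.9300, hold=21.3058 ⇒ V=21.3058 continue  boundary S*=-

price = 21.3058
boundary = - - 108.3982 91.3899 108.3982
tree:
21.3058
32.6482 10.6287
48.0318 18.2782 3.3169
65.0401 30.3918 6.7423 0.0000
79.3797 48.0318 13.7050 0.0000 0.0000
91.4694 65.0401 27.8581 0.0000 0.0000 0.0000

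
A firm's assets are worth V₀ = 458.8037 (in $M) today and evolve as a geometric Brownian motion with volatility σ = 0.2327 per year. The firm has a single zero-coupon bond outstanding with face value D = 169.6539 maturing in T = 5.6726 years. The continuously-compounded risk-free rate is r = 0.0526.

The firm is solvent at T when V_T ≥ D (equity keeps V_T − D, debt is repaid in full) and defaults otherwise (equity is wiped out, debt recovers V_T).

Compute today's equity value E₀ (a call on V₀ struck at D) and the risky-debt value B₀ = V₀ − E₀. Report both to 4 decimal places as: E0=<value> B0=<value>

E0=333.3454 B0=125.4583

Equity is a call on the firm's assets struck at D = 169.6539:
d₁ = [ln(V₀/D) + (r + σ²/2)T] / (σ√T)
   = [ln(458.8037/169.6539) + (0.0526 + 0.5·0.2327²)·5.6726] / (0.2327·√5.6726)
   = [0.994862 + 0.451962] / 0.554227 = 2.610528
d₂ = d₁ − σ√T = 2.610528 − 0.554227 = 2.056301
N(d₁) = 0.995480,  N(d₂) = 0.980123,  e^(−rT) = 0.742020
E₀ = V₀·N(d₁) − D·e^(−rT)·N(d₂)
   = 458.8037·0.995480 − 169.6539·0.742020·0.980123 = 333.345437
B₀ = V₀ − E₀ = 458.8037 − 333.345437 = 125.458263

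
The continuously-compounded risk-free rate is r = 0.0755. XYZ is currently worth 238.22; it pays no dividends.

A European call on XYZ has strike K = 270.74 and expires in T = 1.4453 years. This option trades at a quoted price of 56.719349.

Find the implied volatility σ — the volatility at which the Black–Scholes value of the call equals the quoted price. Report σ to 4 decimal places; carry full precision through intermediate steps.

At σ = 0.5195 the Black–Scholes value reproduces the quote:
σ√T = 0.5195·√1.4453 = 0.624546
d₁ = (ln(S/K) + (r+σ²/2)T) / (σ√T) = (ln(238.22/270.74) + (0.0755+0.5195²/2)·1.4453) / 0.624546 = (-0.127964 + 0.304149) / 0.624546 = 0.282100
d₂ = d₁ − σ√T = 0.282100 − 0.624546 = -0.342446
e^{−rT} = 0.896623
N(d₁) = 0.611067,  N(d₂) = 0.366008
V = S·N(d₁) − K·e^{−rT}·N(d₂) = 145.568326 − 88.848977 = 56.719349 (matching the quote); vega is positive throughout, so no other σ reproduces this price

sigma = 0.5195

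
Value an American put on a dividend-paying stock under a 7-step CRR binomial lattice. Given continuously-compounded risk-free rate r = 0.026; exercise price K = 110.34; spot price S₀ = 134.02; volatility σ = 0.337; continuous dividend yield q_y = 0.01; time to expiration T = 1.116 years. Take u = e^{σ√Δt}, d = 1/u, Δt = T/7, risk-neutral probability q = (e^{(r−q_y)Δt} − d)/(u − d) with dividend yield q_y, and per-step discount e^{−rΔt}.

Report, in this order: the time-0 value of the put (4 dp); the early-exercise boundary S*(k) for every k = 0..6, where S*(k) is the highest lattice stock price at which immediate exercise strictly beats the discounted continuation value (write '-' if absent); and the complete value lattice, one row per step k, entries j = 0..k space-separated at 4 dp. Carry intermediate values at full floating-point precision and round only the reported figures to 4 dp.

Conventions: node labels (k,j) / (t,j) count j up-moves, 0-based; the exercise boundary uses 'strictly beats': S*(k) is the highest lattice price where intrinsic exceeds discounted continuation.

price = 7.2913
boundary = - - - - - 68.3877 78.2378
tree:
7.2913
11.1035 3.1562
16.4480 5.3140 0.8071
23.5432 8.7770 1.5463 0.0000
32.2803 14.1256 2.9626 0.0000 0.0000
41.9523 21.9094 5.6759 0.0000 0.0000 0.0000
50.5622 32.1022 10.8742 0.0000 0.0000 0.0000 0.0000
58.0881 41.9523 20.8334 0.0000 0.0000 0.0000 0.0000 0.0000

Δt=0.15943, u=1.14403, d=0.87410, q=0.47587, disc=e^(-rΔt)=0.99586
k=7 terminal: V=max(K-S,0) → 58.0881 41.9523 20.8334 0.0000 0.0000 0.0000 0.0000 0.0000
k=6: j=0 S=59.7778 intr=50.5622 cont=50.2010 V=50.5622[EX]; j=1 S=78.2378 intr=32.1022 cont=31.7704 V=32.1022[EX]; j=2 S=102.3984 intr=7.9416 cont=10.8742 V=10.8742[hold]; j=3 S=134.0200 intr=0.0000 cont=0.0000 V=0.0000[hold]; j=4 S=175.4067 intr=0.0000 cont=0.0000 V=0.0000[hold]; j=5 S=229.5740 intr=0.0000 cont=0.0000 V=0.0000[hold]; j=6 S=300.4687 intr=0.0000 cont=0.0000 V=0.0000[hold]  S*(6)=78.2378
k=5: j=0 S=68.3877 intr=41.9523 cont=41.6048 V=41.9523[EX]; j=1 S=89.5066 intr=20.8334 cont=21.9094 V=21.9094[hold]; j=2 S=117.1470 intr=0.0000 cont=5.6759 V=5.6759[hold]; j=3 S=153.3232 intr=0.0000 cont=0.0000 V=0.0000[hold]; j=4 S=200.6709 intr=0.0000 cont=0.0000 V=0.0000[hold]; j=5 S=262.6400 intr=0.0000 cont=0.0000 V=0.0000[hold]  S*(5)=68.3877
k=4: j=0 S=78.2378 intr=32.1022 cont=32.2803 V=32.2803[hold]; j=1 S=102.3984 intr=7.9416 cont=14.1256 V=14.1256[hold]; j=2 S=134.0200 intr=0.0000 cont=2.9626 V=2.9626[hold]; j=3 S=175.4067 intr=0.0000 cont=0.0000 V=0.0000[hold]; j=4 S=229.5740 intr=0.0000 cont=0.0000 V=0.0000[hold]  S*(4)=-
k=3: j=0 S=89.5066 intr=20.8334 cont=23.5432 V=23.5432[hold]; j=1 S=117.1470 intr=0.0000 cont=8.7770 V=8.7770[hold]; j=2 S=153.3232 intr=0.0000 cont=1.5463 V=1.5463[hold]; j=3 S=200.6709 intr=0.0000 cont=0.0000 V=0.0000[hold]  S*(3)=-
k=2: j=0 S=102.3984 intr=7.9416 cont=16.4480 V=16.4480[hold]; j=1 S=134.0200 intr=0.0000 cont=5.3140 V=5.3140[hold]; j=2 S=175.4067 intr=0.0000 cont=0.8071 V=0.8071[hold]  S*(2)=-
k=1: j=0 S=117.1470 intr=0.0000 cont=11.1035 V=11.1035[hold]; j=1 S=153.3232 intr=0.0000 cont=3.1562 V=3.1562[hold]  S*(1)=-
k=0: j=0 S=134.0200 intr=0.0000 cont=7.2913 V=7.2913[hold]  S*(0)=-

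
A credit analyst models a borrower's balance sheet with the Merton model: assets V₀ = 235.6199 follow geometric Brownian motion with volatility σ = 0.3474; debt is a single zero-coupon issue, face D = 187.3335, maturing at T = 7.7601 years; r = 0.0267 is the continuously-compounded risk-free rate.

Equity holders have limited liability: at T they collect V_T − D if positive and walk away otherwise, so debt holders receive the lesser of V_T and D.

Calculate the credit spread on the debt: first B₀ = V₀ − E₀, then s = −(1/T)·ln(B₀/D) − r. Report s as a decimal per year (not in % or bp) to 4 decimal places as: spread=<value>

spread=0.0358

Work the structural quantities from V₀ = 235.6199 against face 187.3335:
d₁ = [ln(V₀/D) + (r + σ²/2)T] / (σ√T)
   = [ln(235.6199/187.3335) + (0.0267 + 0.5·0.3474²)·7.7601] / (0.3474·√7.7601)
   = [0.229329 + 0.675465] / 0.967751 = 0.934946
d₂ = d₁ − σ√T = 0.934946 − 0.967751 = -0.032804
N(d₁) = 0.825092,  N(d₂) = 0.486915,  e^(−rT) = 0.812861
E₀ = V₀·N(d₁) − D·e^(−rT)·N(d₂)
   = 235.6199·0.825092 − 187.3335·0.812861·0.486915 = 120.262500
B₀ = V₀ − E₀ = 235.6199 − 120.262500 = 115.357400
spread = −(1/T)·ln(B₀/D) − r = −(1/7.7601)·ln(115.357400/187.3335) − 0.0267 = 0.03578055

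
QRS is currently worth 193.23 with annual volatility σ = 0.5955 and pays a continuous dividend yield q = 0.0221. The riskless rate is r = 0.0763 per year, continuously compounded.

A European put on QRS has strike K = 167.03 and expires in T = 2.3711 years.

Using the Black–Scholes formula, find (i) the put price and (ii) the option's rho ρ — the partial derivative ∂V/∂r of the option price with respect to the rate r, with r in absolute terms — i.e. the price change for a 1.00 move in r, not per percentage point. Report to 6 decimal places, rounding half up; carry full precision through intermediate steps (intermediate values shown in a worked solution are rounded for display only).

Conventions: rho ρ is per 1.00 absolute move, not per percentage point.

price = 37.381678
ρ = -186.184082

σ√T = 0.5955·√2.3711 = 0.916973
d₁ = (ln(S/K) + (r−q+σ²/2)T) / (σ√T) = (ln(193.23/167.03) + (0.0763−0.0221+0.5955²/2)·2.3711) / 0.916973 = (0.145708 + 0.548934) / 0.916973 = 0.757537
d₂ = d₁ − σ√T = 0.757537 − 0.916973 = -0.159436
e^{−rT} = 0.834506
e^{−qT} = 0.948948
N(−d₁) = 0.224364,  N(−d₂) = 0.563337
Put price V = K·e^{−rT}·N(−d₂) − S·e^{−qT}·N(−d₁) = 78.522239 − 41.140561 = 37.381678
ρ = −K·T·e^{−rT}·N(−d₂) = -186.184082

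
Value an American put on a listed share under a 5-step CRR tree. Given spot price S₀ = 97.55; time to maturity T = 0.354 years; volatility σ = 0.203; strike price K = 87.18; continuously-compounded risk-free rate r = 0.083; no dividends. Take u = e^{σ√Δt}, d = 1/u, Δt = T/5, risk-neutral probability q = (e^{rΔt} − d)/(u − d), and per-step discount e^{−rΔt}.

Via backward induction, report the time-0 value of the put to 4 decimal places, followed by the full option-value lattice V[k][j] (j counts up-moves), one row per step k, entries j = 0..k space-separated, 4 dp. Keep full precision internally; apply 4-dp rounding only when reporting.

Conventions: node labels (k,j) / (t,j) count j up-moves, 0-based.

price = 0.7659
tree:
0.7659
1.4629 0.1830
2.7332 0.4012 0.0000
4.9537 0.8792 0.0000 0.0000
8.5852 1.9269 0.0000 0.0000 0.0000
12.7178 4.2231 0.0000 0.0000 0.0000 0.0000

Δt=0.07080  u=1.05550  d=0.94742  q=0.54103  discount=0.99414
step 5 (expiry): payoffs max(K−S,0) = 12.7178 4.2231 0.0000 0.0000 0.0000 0.0000
k=4: (k=4,j=0): S=78.5948, K−S=8.5852, hold=8.0744 ⇒ V=8.5852 exercise | (k=4,j=1): S=87.5610, K−S=0.0000, hold=1.9269 ⇒ V=1.9269 continue | (k=4,j=2): S=97.5500, K−S=0.0000, hold=0.0000 ⇒ V=0.0000 continue | (k=4,j=3): S=108.6786, K−S=0.0000, hold=0.0000 ⇒ V=0.0000 continue | (k=4,j=4): S=121.0767, K−S=0.0000, hold=0.0000 ⇒ V=0.0000 continue
k=3: (k=3,j=0): S=82.9569, K−S=4.2231, hold=4.9537 ⇒ V=4.9537 continue | (k=3,j=1): S=92.4206, K−S=0.0000, hold=0.8792 ⇒ V=0.8792 continue | (k=3,j=2): S=102.9640, K−S=0.0000, hold=0.0000 ⇒ V=0.0000 continue | (k=3,j=3): S=114.7103, K−S=0.0000, hold=0.0000 ⇒ V=0.0000 continue
k=2: (k=2,j=0): S=87.5610, K−S=0.0000, hold=2.7332 ⇒ V=2.7332 continue | (k=2,j=1): S=97.5500, K−S=0.0000, hold=0.4012 ⇒ V=0.4012 continue | (k=2,j=2): S=108.6786, K−S=0.0000, hold=0.0000 ⇒ V=0.0000 continue
k=1: (k=1,j=0): S=92.4206, K−S=0.0000, hold=1.4629 ⇒ V=1.4629 continue | (k=1,j=1): S=102.9640, K−S=0.0000, hold=0.1830 ⇒ V=0.1830 continue
k=0: (k=0,j=0): S=97.5500, K−S=0.0000, hold=0.7659 ⇒ V=0.7659 continue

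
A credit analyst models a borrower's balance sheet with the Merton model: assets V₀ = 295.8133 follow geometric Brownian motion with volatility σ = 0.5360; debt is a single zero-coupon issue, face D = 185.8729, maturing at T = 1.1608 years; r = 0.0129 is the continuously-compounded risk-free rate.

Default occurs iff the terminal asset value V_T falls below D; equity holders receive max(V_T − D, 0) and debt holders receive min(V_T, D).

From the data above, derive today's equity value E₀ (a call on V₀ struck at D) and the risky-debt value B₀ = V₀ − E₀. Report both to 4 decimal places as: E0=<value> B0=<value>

Apply the equity-as-call identities (strike 185.8729, horizon 1.1608 years):
d₁ = [ln(V₀/D) + (r + σ²/2)T] / (σ√T)
   = [ln(295.8133/185.8729) + (0.0129 + 0.5·0.5360²)·1.1608] / (0.5360·√1.1608)
   = [0.464665 + 0.181721] / 0.577489 = 1.119306
d₂ = d₁ − σ√T = 1.119306 − 0.577489 = 0.541817
N(d₁) = 0.868495,  N(d₂) = 0.706028,  e^(−rT) = 0.985137
E₀ = V₀·N(d₁) − D·e^(−rT)·N(d₂)
   = 295.8133·0.868495 − 185.8729·0.985137·0.706028 = 127.631453
B₀ = V₀ − E₀ = 295.8133 − 127.631453 = 168.181847

E0=127.6315 B0=168.1818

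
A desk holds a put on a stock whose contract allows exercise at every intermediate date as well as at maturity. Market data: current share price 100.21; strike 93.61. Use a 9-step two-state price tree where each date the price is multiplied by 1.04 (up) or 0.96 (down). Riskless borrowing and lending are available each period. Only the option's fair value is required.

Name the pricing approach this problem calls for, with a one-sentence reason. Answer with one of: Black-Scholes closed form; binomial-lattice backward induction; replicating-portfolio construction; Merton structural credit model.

framework: binomial-lattice backward induction

Key observation: the defining feature is the embedded early-exercise option across 9 discrete dates on the spot-100.21 tree; pricing the strike-93.61 put means working backward with an exercise test at every node.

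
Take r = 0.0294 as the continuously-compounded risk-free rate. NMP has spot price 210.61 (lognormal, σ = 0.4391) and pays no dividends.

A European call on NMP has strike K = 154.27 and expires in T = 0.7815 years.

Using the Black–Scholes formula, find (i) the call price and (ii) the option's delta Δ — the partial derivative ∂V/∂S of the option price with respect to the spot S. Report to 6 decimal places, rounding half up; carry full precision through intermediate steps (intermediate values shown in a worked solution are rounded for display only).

price = 67.215222
Δ = 0.854343

σ√T = 0.4391·√0.7815 = 0.388175
d₁ = (ln(S/K) + (r+σ²/2)T) / (σ√T) = (ln(210.61/154.27) + (0.0294+0.4391²/2)·0.7815) / 0.388175 = (0.311304 + 0.098316) / 0.388175 = 1.055245
d₂ = d₁ − σ√T = 1.055245 − 0.388175 = 0.667069
e^{−rT} = 0.977286
N(d₁) = 0.854343,  N(d₂) = 0.747636
Call price V = S·N(d₁) − K·e^{−rT}·N(d₂) = 179.933234 − 112.718012 = 67.215222
Δ = N(d₁) = 0.854343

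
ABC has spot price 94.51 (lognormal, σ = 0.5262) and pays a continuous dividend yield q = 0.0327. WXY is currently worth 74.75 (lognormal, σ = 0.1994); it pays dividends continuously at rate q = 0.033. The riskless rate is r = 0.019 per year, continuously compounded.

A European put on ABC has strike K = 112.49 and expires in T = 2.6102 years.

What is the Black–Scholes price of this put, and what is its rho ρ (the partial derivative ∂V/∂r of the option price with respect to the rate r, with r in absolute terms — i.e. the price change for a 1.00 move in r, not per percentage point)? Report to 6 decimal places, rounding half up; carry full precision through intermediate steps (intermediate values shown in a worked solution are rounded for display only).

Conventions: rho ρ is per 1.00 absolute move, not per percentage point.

σ√T = 0.5262·√2.6102 = 0.850135
d₁ = (ln(S/K) + (r−q+σ²/2)T) / (σ√T) = (ln(94.51/112.49) + (0.019−0.0327+0.5262²/2)·2.6102) / 0.850135 = (-0.174159 + 0.325605) / 0.850135 = 0.178144
d₂ = d₁ − σ√T = 0.178144 − 0.850135 = -0.671991
e^{−rT} = 0.951616
e^{−qT} = 0.918188
N(−d₁) = 0.429305,  N(−d₂) = 0.749205
Put price V = K·e^{−rT}·N(−d₂) − S·e^{−qT}·N(−d₁) = 80.200384 − 37.254199 = 42.946185
ρ = −K·T·e^{−rT}·N(−d₂) = -209.339043

price = 42.946185
ρ = -209.339043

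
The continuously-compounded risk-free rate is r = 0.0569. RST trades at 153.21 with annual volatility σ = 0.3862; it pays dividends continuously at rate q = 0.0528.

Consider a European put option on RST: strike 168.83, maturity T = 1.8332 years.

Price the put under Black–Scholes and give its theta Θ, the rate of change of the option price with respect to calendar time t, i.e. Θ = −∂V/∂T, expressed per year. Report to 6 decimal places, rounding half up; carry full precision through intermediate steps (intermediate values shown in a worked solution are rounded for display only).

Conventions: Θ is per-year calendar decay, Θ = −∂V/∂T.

price = 36.973596
Θ = -5.512423

σ√T = 0.3862·√1.8332 = 0.522898
d₁ = (ln(S/K) + (r−q+σ²/2)T) / (σ√T) = (ln(153.21/168.83) + (0.0569−0.0528+0.3862²/2)·1.8332) / 0.522898 = (-0.097083 + 0.144227) / 0.522898 = 0.090160
d₂ = d₁ − σ√T = 0.090160 − 0.522898 = -0.432738
e^{−rT} = 0.900947
e^{−qT} = 0.907744
N(−d₁) = 0.464080,  N(−d₂) = 0.667397
Put price V = K·e^{−rT}·N(−d₂) − S·e^{−qT}·N(−d₁) = 101.515719 − 64.542123 = 36.973596
φ(d₁) = (1/√(2π))·e^{−d₁²/2} = 0.397324
Θ = −S·e^{−qT}·φ(d₁)·σ/(2√T) − q·S·e^{−qT}·N(−d₁) + r·K·e^{−rT}·N(−d₂) = −7.880844 − 3.407824 + 5.776244 = -5.512423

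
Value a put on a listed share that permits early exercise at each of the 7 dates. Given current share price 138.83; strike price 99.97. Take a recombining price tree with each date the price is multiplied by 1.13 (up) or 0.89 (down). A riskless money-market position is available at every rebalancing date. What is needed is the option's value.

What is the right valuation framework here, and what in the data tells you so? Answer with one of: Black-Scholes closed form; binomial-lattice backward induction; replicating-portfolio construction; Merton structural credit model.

framework: binomial-lattice backward induction

Key observation: early exercise of the strike-99.97 put must be checked at each of the 7 dates (spot 138.83), which forces a node-by-node comparison of intrinsic and continuation value backward from expiry.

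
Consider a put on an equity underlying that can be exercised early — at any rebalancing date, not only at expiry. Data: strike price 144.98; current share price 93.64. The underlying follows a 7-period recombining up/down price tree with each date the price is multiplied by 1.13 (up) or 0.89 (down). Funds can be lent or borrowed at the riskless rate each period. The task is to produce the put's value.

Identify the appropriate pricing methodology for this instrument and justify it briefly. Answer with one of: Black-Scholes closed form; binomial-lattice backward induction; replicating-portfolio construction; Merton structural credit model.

framework: binomial-lattice backward induction

Key observation: with exercise allowed before expiry on a discrete up/down model (7 steps from spot 93.64), the strike-144.98 put's value must be rolled back through the tree testing early exercise at each node.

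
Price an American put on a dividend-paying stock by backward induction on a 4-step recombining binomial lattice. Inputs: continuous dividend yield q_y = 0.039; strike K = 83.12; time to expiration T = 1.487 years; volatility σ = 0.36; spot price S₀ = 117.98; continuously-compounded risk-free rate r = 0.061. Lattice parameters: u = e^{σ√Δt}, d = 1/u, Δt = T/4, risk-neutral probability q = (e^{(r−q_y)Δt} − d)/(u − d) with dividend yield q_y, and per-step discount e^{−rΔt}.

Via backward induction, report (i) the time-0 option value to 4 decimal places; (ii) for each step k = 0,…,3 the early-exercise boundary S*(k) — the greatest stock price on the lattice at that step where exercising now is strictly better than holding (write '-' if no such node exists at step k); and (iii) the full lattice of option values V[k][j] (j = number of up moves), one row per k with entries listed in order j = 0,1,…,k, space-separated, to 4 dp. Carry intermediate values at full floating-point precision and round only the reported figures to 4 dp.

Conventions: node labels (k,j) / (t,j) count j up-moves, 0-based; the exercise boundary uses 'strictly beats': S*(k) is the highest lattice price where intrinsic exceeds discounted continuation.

price = 4.5565
boundary = - - - 61.0703
tree:
4.5565
7.8149 1.0162
13.2337 1.9391 0.0000
22.0497 3.7000 0.0000 0.0000
34.0853 7.0601 0.0000 0.0000 0.0000

Δt=0.37175  u=1.24545  d=0.80292  q=0.46390  discount=0.97758
step 4 (expiry): payoffs max(K−S,0) = 34.0853 7.0601 0.0000 0.0000 0.0000
step 3: (k=3,j=0): S=61.0703, K−S=22.0497, hold=21.0651 ⇒ V=22.0497 exercise | (k=3,j=1): S=94.7288, K−S=0.0000, hold=3.7000 ⇒ V=3.7000 continue | (k=3,j=2): S=146.9382, K−S=0.0000, hold=0.0000 ⇒ V=0.0000 continue | (k=3,j=3): S=227.9224, K−S=0.0000, hold=0.0000 ⇒ V=0.0000 continue  boundary S*=61.0703
step 2: (k=2,j=0): S=76.0599, K−S=7.0601, hold=13.2337 ⇒ V=13.2337 continue | (k=2,j=1): S=117.9800, K−S=0.0000, hold=1.9391 ⇒ V=1.9391 continue | (k=2,j=2): S=183.0041, K−S=0.0000, hold=0.0000 ⇒ V=0.0000 continue  boundary S*=-
step 1: (k=1,j=0): S=94.7288, K−S=0.0000, hold=7.8149 ⇒ V=7.8149 continue | (k=1,j=1): S=146.9382, K−S=0.0000, hold=1.0162 ⇒ V=1.0162 continue  boundary S*=-
step 0: (k=0,j=0): S=117.9800, K−S=0.0000, hold=4.5565 ⇒ V=4.5565 continue  boundary S*=-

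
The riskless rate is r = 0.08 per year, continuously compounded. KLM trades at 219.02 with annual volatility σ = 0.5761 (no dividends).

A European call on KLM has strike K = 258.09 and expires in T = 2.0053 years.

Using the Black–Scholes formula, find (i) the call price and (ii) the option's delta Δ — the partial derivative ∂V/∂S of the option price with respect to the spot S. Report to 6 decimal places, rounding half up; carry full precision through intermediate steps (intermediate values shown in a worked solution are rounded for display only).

σ√T = 0.5761·√2.0053 = 0.815807
d₁ = (ln(S/K) + (r+σ²/2)T) / (σ√T) = (ln(219.02/258.09) + (0.08+0.5761²/2)·2.0053) / 0.815807 = (-0.164145 + 0.493195) / 0.815807 = 0.403342
d₂ = d₁ − σ√T = 0.403342 − 0.815807 = -0.412465
e^{−rT} = 0.851783
N(d₁) = 0.656652,  N(d₂) = 0.339999
Call price V = S·N(d₁) − K·e^{−rT}·N(d₂) = 143.819859 − 74.744270 = 69.075589
Δ = N(d₁) = 0.656652

price = 69.075589
Δ = 0.656652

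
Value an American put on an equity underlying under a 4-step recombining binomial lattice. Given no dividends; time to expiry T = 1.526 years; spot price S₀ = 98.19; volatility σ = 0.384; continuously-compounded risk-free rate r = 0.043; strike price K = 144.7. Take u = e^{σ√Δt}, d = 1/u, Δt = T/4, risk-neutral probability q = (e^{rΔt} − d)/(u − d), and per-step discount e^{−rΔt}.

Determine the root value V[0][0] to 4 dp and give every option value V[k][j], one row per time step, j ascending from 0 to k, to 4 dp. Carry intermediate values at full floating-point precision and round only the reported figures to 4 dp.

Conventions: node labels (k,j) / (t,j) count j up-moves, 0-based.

params: Δt=0.38150 u=1.26767 d=0.78885 q=0.47552 e^(-rΔt)=0.98373
t_4 payoffs: 106.6773 83.5980 46.5100 0.0000 0.0000
k=3: node(3,0) S=48.2002 payoff=96.4998 vs cont=94.1454 → 96.4998 [stop]  node(3,1) S=77.4571 payoff=67.2429 vs cont=64.8885 → 67.2429 [stop]  node(3,2) S=124.4725 payoff=20.2275 vs cont=23.9965 → 23.9965 [wait]  node(3,3) S=200.0255 payoff=0.0000 vs cont=0.0000 → 0.0000 [wait]
k=2: node(2,0) S=61.1020 payoff=83.5980 vs cont=81.2437 → 83.5980 [stop]  node(2,1) S=98.1900 payoff=46.5100 vs cont=45.9187 → 46.5100 [stop]  node(2,2) S=157.7900 payoff=0.0000 vs cont=12.3808 → 12.3808 [wait]
k=1: node(1,0) S=77.4571 payoff=67.2429 vs cont=64.8885 → 67.2429 [stop]  node(1,1) S=124.4725 payoff=20.2275 vs cont=29.7881 → 29.7881 [wait]
k=0: node(0,0) S=98.1900 payoff=46.5100 vs cont=48.6279 → 48.6279 [wait]

price = 48.6279
tree:
48.6279
67.2429 29.7881
83.5980 46.5100 12.3808
96.4998 67.2429 23.9965 0.0000
106.6773 83.5980 46.5100 0.0000 0.0000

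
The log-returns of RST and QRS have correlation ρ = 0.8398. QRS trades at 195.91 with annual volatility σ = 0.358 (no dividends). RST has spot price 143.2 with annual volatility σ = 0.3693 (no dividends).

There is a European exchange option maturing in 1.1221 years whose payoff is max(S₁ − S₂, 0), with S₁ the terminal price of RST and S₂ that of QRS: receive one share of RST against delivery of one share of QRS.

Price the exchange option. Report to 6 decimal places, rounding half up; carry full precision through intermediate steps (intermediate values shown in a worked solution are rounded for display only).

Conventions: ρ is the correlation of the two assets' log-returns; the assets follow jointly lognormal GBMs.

exchange price = 1.234609

σ_eff = √(σ₁² + σ₂² − 2ρσ₁σ₂) = √(0.3693² + 0.358² − 2·0.8398·0.3693·0.358) = 0.206125
d₁ = (ln(S₁/S₂) + (q₂ − q₁ + σ_eff²/2)T) / (σ_eff√T) = (ln(143.2/195.91) + (0.0 − 0.0 + 0.021244)·1.1221) / 0.218347 = -1.326218
d₂ = d₁ − σ_eff√T = -1.326218 − 0.218347 = -1.544565
N(d₁) = 0.092384,  N(d₂) = 0.061226
V = S₁·e^{−q₁T}·N(d₁) − S₂·e^{−q₂T}·N(d₂) = 13.229350 − 11.994740 = 1.234609
Key observation: pricing in QRS-units makes this a unit-strike call on the ratio S₁/S₂ — the risk-free rate cancels and cannot affect the value.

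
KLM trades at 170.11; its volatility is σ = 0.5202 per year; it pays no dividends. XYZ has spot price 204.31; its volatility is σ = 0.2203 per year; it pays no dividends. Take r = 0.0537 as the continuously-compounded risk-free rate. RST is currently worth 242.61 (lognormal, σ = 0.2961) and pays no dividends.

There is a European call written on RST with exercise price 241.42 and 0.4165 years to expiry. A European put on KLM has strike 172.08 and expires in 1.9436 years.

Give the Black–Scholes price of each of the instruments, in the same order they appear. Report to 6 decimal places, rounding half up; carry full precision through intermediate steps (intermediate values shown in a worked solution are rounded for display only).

price(RST call K=241.42) = 21.668454
price(KLM put K=172.08) = 38.841748

[RST call K=241.42]
σ√T = 0.2961·√0.4165 = 0.191093
d₁ = (ln(S/K) + (r+σ²/2)T) / (σ√T) = (ln(242.61/241.42) + (0.0537+0.2961²/2)·0.4165) / 0.191093 = (0.004917 + 0.040624) / 0.191093 = 0.238320
d₂ = d₁ − σ√T = 0.238320 − 0.191093 = 0.047227
e^{−rT} = 0.977882
N(d₁) = 0.594184,  N(d₂) = 0.518834
price = S·N(d₁) − K·e^{−rT}·N(d₂) = 144.154905 − 122.486451 = 21.668454
[KLM put K=172.08]
σ√T = 0.5202·√1.9436 = 0.725227
d₁ = (ln(S/K) + (r+σ²/2)T) / (σ√T) = (ln(170.11/172.08) + (0.0537+0.5202²/2)·1.9436) / 0.725227 = (-0.011514 + 0.367348) / 0.725227 = 0.490652
d₂ = d₁ − σ√T = 0.490652 − 0.725227 = -0.234575
e^{−rT} = 0.900891
N(−d₁) = 0.311836,  N(−d₂) = 0.592731
price = K·e^{−rT}·N(−d₂) − S·N(−d₁) = 91.888215 − 53.046467 = 38.841748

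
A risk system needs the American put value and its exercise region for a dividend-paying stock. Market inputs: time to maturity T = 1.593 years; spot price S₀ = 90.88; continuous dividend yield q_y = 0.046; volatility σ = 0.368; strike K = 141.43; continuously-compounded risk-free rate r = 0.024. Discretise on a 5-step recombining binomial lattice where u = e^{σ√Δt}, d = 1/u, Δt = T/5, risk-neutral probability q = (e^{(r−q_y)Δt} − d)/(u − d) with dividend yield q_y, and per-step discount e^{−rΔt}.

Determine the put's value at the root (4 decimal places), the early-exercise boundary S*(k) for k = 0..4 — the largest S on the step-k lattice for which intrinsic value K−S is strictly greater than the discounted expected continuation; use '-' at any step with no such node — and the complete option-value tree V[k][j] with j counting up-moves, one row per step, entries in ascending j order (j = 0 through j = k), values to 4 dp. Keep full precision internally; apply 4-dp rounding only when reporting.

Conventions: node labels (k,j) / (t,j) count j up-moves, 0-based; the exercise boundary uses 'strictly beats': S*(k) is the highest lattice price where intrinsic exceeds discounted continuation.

params: Δt=0.31860 u=1.23086 d=0.81244 q=0.43156 e^(-rΔt)=0.99238
t_5 payoffs: 109.2625 92.6953 67.5957 29.5691 0.0000 0.0000
t_4: node(4,0) S=39.5939 payoff=101.8361 vs cont=101.3349 → 101.8361 [stop]  node(4,1) S=59.9858 payoff=81.4442 vs cont=81.2396 → 81.4442 [stop]  node(4,2) S=90.8800 payoff=50.5500 vs cont=50.7949 → 50.7949 [wait]  node(4,3) S=137.6856 payoff=3.7444 vs cont=16.6801 → 16.6801 [wait]  node(4,4) S=208.5973 payoff=0.0000 vs cont=0.0000 → 0.0000 [wait]  ⇒ S*(4)=59.9858
t_3: node(3,0) S=48.7347 payoff=92.6953 vs cont=92.3270 → 92.6953 [stop]  node(3,1) S=73.8343 payoff=67.5957 vs cont=67.6975 → 67.6975 [wait]  node(3,2) S=111.8609 payoff=29.5691 vs cont=35.7974 → 35.7974 [wait]  node(3,3) S=169.4722 payoff=0.0000 vs cont=9.4093 → 9.4093 [wait]  ⇒ S*(3)=48.7347
t_2: node(2,0) S=59.9858 payoff=81.4442 vs cont=81.2832 → 81.4442 [stop]  node(2,1) S=90.8800 payoff=50.5500 vs cont=53.5197 → 53.5197 [wait]  node(2,2) S=137.6856 payoff=3.7444 vs cont=24.2233 → 24.2233 [wait]  ⇒ S*(2)=59.9858
t_1: node(1,0) S=73.8343 payoff=67.5957 vs cont=68.8644 → 68.8644 [wait]  node(1,1) S=111.8609 payoff=29.5691 vs cont=40.5651 → 40.5651 [wait]  ⇒ S*(1)=-
t_0: node(0,0) S=90.8800 payoff=50.5500 vs cont=56.2199 → 56.2199 [wait]  ⇒ S*(0)=-

price = 56.2199
boundary = - - 59.9858 48.7347 59.9858
tree:
56.2199
68.8644 40.5651
81.4442 53.5197 24.2233
92.6953 67.6975 35.7974 9.4093
101.8361 81.4442 50.7949 16.6801 0.0000
109.2625 92.6953 67.5957 29.5691 0.0000 0.0000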